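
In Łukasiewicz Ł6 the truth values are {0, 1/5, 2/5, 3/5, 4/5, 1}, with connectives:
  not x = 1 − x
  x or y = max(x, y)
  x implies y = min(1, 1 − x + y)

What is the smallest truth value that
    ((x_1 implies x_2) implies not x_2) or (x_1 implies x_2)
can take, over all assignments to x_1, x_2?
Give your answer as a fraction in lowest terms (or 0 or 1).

Take x_1 = 3/5, x_2 = 2/5:
x_1 implies x_2 = 3/5 implies 2/5 = 4/5
not x_2 = not 2/5 = 3/5
(x_1 implies x_2) implies not x_2 = 4/5 implies 3/5 = 4/5
x_1 implies x_2 = 3/5 implies 2/5 = 4/5
((x_1 implies x_2) implies not x_2) or (x_1 implies x_2) = 4/5 or 4/5 = 4/5
No assignment yields a value below 4/5, so this is the minimum.

4/5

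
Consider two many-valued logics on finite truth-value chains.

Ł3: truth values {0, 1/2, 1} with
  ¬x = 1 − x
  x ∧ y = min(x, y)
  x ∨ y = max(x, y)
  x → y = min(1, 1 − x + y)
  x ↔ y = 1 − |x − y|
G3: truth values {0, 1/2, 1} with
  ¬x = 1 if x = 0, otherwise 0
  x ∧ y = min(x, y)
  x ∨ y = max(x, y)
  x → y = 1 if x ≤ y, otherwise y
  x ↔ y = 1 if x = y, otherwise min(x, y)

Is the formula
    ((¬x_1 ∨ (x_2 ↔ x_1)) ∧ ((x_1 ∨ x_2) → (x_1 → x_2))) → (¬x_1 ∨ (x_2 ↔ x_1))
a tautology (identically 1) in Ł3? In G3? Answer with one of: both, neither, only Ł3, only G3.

In Ł3: every assignment gives 1 — tautology.
In G3: every assignment gives 1 — tautology.

both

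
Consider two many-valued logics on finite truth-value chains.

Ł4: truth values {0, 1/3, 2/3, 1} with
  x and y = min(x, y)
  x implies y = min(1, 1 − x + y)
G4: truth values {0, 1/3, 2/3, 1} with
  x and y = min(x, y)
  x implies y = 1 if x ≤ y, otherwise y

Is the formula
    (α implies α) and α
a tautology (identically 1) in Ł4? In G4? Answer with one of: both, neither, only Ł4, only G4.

neither

In Ł4: at α = 0 the value is 0 — not a tautology.
In G4: at α = 0 the value is 0 — not a tautology.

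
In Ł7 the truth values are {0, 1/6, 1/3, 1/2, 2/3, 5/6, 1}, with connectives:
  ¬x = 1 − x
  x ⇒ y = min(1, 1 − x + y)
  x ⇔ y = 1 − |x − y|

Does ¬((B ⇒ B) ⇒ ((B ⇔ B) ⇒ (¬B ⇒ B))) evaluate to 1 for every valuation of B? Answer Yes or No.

No

Counterexample: take B = 1/6.
B ⇒ B = 1/6 ⇒ 1/6 = 1
B ⇔ B = 1/6 ⇔ 1/6 = 1
¬B = ¬1/6 = 5/6
¬B ⇒ B = 5/6 ⇒ 1/6 = 1/3
(B ⇔ B) ⇒ (¬B ⇒ B) = 1 ⇒ 1/3 = 1/3
(B ⇒ B) ⇒ ((B ⇔ B) ⇒ (¬B ⇒ B)) = 1 ⇒ 1/3 = 1/3
¬((B ⇒ B) ⇒ ((B ⇔ B) ⇒ (¬B ⇒ B))) = ¬1/3 = 2/3
This gives 2/3 ≠ 1.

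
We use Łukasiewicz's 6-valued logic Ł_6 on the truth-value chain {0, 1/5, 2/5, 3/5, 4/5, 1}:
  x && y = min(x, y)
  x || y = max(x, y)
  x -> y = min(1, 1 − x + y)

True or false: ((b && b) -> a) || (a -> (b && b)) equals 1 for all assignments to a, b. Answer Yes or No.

Yes

At a = 1/5, b = 2/5, for instance:
b && b = 2/5 && 2/5 = 2/5
(b && b) -> a = 2/5 -> 1/5 = 4/5
a -> (b && b) = 1/5 -> 2/5 = 1
((b && b) -> a) || (a -> (b && b)) = 4/5 || 1 = 1
and checking the remaining 35 assignments likewise gives ≥ 1 in every case.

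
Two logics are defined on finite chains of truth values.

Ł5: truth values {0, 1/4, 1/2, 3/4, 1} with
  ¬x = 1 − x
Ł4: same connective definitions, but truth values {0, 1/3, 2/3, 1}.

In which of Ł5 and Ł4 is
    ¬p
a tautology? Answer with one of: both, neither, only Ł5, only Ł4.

neither

In Ł5: at p = 1/4 the value is 3/4 — not a tautology.
In Ł4: at p = 1/3 the value is 2/3 — not a tautology.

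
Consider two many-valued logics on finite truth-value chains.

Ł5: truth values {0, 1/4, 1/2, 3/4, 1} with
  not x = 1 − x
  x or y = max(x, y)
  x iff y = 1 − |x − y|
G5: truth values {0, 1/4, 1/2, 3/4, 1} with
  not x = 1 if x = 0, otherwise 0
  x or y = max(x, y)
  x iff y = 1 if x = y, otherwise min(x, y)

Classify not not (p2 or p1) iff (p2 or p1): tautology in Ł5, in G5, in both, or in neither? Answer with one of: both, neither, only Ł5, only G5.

In Ł5: every assignment gives 1 — tautology.
In G5: at p1 = 0, p2 = 1/4 the value is 1/4 — not a tautology.

only Ł5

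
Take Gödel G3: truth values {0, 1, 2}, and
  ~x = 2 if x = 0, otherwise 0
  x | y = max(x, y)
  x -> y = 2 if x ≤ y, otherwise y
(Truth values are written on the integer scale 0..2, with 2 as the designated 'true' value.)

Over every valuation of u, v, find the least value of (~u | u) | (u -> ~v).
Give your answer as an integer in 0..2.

1

Take u = 1, v = 1:
~u = ~1 = 0
~u | u = 0 | 1 = 1
~v = ~1 = 0
u -> ~v = 1 -> 0 = 0
(~u | u) | (u -> ~v) = 1 | 0 = 1
No assignment yields a value below 1, so this is the minimum.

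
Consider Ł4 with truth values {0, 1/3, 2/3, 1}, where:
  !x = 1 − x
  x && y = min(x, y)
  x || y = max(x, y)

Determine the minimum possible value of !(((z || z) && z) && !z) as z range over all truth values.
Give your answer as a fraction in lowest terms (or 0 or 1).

2/3

Take z = 1/3:
z || z = 1/3 || 1/3 = 1/3
(z || z) && z = 1/3 && 1/3 = 1/3
!z = !1/3 = 2/3
((z || z) && z) && !z = 1/3 && 2/3 = 1/3
!(((z || z) && z) && !z) = !1/3 = 2/3
No assignment yields a value below 2/3, so this is the minimum.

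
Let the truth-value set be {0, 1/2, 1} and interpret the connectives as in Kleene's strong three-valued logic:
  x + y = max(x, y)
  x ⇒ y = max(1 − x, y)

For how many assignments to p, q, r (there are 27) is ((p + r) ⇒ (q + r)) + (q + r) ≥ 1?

17

value 1: 17 assignments (counts)
value 1/2: 9 assignments
value 0: 1 assignment
So 17 of the 27 assignments meet the threshold.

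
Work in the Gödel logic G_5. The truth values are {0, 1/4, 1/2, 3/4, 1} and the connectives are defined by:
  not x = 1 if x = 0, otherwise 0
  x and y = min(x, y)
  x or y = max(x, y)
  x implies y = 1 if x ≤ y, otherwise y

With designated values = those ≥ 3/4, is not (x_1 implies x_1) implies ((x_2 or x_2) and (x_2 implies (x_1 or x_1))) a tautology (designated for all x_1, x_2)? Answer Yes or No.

At x_1 = 1/4, x_2 = 1, for instance:
x_1 implies x_1 = 1/4 implies 1/4 = 1
not (x_1 implies x_1) = not 1 = 0
x_2 or x_2 = 1 or 1 = 1
x_1 or x_1 = 1/4 or 1/4 = 1/4
x_2 implies (x_1 or x_1) = 1 implies 1/4 = 1/4
(x_2 or x_2) and (x_2 implies (x_1 or x_1)) = 1 and 1/4 = 1/4
not (x_1 implies x_1) implies ((x_2 or x_2) and (x_2 implies (x_1 or x_1))) = 0 implies 1/4 = 1
and checking the remaining 24 assignments likewise gives ≥ 3/4 in every case.

Yes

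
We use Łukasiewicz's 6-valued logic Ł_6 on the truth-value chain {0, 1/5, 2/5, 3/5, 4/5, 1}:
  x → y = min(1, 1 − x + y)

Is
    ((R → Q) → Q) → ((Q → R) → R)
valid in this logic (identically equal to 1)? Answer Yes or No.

At Q = 3/5, R = 3/5, for instance:
R → Q = 3/5 → 3/5 = 1
(R → Q) → Q = 1 → 3/5 = 3/5
Q → R = 3/5 → 3/5 = 1
(Q → R) → R = 1 → 3/5 = 3/5
((R → Q) → Q) → ((Q → R) → R) = 3/5 → 3/5 = 1
and checking the remaining 35 assignments likewise gives ≥ 1 in every case.

Yes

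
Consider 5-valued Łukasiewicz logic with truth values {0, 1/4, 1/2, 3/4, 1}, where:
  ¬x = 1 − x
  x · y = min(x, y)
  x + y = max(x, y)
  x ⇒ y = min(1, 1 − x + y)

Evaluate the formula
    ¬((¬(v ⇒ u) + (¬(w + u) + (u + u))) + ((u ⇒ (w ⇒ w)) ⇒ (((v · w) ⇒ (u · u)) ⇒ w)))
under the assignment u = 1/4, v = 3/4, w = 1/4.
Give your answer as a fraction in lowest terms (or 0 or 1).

1/4

v ⇒ u = 3/4 ⇒ 1/4 = 1/2
¬(v ⇒ u) = ¬1/2 = 1/2
w + u = 1/4 + 1/4 = 1/4
¬(w + u) = ¬1/4 = 3/4
u + u = 1/4 + 1/4 = 1/4
¬(w + u) + (u + u) = 3/4 + 1/4 = 3/4
¬(v ⇒ u) + (¬(w + u) + (u + u)) = 1/2 + 3/4 = 3/4
w ⇒ w = 1/4 ⇒ 1/4 = 1
u ⇒ (w ⇒ w) = 1/4 ⇒ 1 = 1
v · w = 3/4 · 1/4 = 1/4
u · u = 1/4 · 1/4 = 1/4
(v · w) ⇒ (u · u) = 1/4 ⇒ 1/4 = 1
((v · w) ⇒ (u · u)) ⇒ w = 1 ⇒ 1/4 = 1/4
(u ⇒ (w ⇒ w)) ⇒ (((v · w) ⇒ (u · u)) ⇒ w) = 1 ⇒ 1/4 = 1/4
(¬(v ⇒ u) + (¬(w + u) + (u + u))) + ((u ⇒ (w ⇒ w)) ⇒ (((v · w) ⇒ (u · u)) ⇒ w)) = 3/4 + 1/4 = 3/4
¬((¬(v ⇒ u) + (¬(w + u) + (u + u))) + ((u ⇒ (w ⇒ w)) ⇒ (((v · w) ⇒ (u · u)) ⇒ w))) = ¬3/4 = 1/4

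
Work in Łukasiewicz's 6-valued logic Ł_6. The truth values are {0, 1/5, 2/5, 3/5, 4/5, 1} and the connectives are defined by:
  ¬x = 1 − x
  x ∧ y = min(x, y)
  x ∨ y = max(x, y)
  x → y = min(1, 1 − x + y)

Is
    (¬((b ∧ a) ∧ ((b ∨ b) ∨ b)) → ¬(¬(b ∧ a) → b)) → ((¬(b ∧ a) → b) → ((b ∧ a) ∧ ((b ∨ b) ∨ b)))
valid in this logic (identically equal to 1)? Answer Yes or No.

At a = 4/5, b = 0, for instance:
b ∧ a = 0 ∧ 4/5 = 0
b ∨ b = 0 ∨ 0 = 0
(b ∨ b) ∨ b = 0 ∨ 0 = 0
(b ∧ a) ∧ ((b ∨ b) ∨ b) = 0 ∧ 0 = 0
¬((b ∧ a) ∧ ((b ∨ b) ∨ b)) = ¬0 = 1
b ∧ a = 0 ∧ 4/5 = 0
¬(b ∧ a) = ¬0 = 1
¬(b ∧ a) → b = 1 → 0 = 0
¬(¬(b ∧ a) → b) = ¬0 = 1
¬((b ∧ a) ∧ ((b ∨ b) ∨ b)) → ¬(¬(b ∧ a) → b) = 1 → 1 = 1
(¬(b ∧ a) → b) → ((b ∧ a) ∧ ((b ∨ b) ∨ b)) = 0 → 0 = 1
(¬((b ∧ a) ∧ ((b ∨ b) ∨ b)) → ¬(¬(b ∧ a) → b)) → ((¬(b ∧ a) → b) → ((b ∧ a) ∧ ((b ∨ b) ∨ b))) = 1 → 1 = 1
and checking the remaining 35 assignments likewise gives ≥ 1 in every case.

Yes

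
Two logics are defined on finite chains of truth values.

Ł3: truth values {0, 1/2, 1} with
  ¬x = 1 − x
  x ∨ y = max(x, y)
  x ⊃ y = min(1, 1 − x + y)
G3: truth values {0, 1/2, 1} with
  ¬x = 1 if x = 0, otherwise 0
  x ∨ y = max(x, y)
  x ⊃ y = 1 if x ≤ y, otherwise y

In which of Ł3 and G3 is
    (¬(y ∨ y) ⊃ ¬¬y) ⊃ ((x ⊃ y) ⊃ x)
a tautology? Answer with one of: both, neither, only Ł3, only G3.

neither

In Ł3: at x = 0, y = 1/2 the value is 0 — not a tautology.
In G3: at x = 0, y = 1/2 the value is 0 — not a tautology.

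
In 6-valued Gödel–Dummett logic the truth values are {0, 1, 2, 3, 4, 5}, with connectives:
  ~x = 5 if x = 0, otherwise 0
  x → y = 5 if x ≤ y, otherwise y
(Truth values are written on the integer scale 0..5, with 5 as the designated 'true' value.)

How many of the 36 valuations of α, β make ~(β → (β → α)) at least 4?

5

value 5: 5 assignments (counts)
value 0: 31 assignments
So 5 of the 36 assignments meet the threshold.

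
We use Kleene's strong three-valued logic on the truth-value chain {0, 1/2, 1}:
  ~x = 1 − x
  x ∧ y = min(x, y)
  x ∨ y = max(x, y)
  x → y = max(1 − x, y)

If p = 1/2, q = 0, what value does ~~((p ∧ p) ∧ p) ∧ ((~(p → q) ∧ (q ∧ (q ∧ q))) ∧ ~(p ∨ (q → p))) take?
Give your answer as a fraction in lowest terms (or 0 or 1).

p ∧ p = 1/2 ∧ 1/2 = 1/2
(p ∧ p) ∧ p = 1/2 ∧ 1/2 = 1/2
~((p ∧ p) ∧ p) = ~1/2 = 1/2
~~((p ∧ p) ∧ p) = ~1/2 = 1/2
p → q = 1/2 → 0 = 1/2
~(p → q) = ~1/2 = 1/2
q ∧ q = 0 ∧ 0 = 0
q ∧ (q ∧ q) = 0 ∧ 0 = 0
~(p → q) ∧ (q ∧ (q ∧ q)) = 1/2 ∧ 0 = 0
q → p = 0 → 1/2 = 1
p ∨ (q → p) = 1/2 ∨ 1 = 1
~(p ∨ (q → p)) = ~1 = 0
(~(p → q) ∧ (q ∧ (q ∧ q))) ∧ ~(p ∨ (q → p)) = 0 ∧ 0 = 0
~~((p ∧ p) ∧ p) ∧ ((~(p → q) ∧ (q ∧ (q ∧ q))) ∧ ~(p ∨ (q → p))) = 1/2 ∧ 0 = 0

0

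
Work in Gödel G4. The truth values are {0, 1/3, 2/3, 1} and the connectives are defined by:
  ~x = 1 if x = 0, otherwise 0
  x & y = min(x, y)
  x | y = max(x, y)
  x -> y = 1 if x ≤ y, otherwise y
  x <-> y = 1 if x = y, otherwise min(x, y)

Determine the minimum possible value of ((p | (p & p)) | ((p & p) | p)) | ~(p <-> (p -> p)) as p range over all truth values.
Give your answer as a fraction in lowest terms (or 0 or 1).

1/3

Take p = 1/3:
p & p = 1/3 & 1/3 = 1/3
p | (p & p) = 1/3 | 1/3 = 1/3
p & p = 1/3 & 1/3 = 1/3
(p & p) | p = 1/3 | 1/3 = 1/3
(p | (p & p)) | ((p & p) | p) = 1/3 | 1/3 = 1/3
p -> p = 1/3 -> 1/3 = 1
p <-> (p -> p) = 1/3 <-> 1 = 1/3
~(p <-> (p -> p)) = ~1/3 = 0
((p | (p & p)) | ((p & p) | p)) | ~(p <-> (p -> p)) = 1/3 | 0 = 1/3
No assignment yields a value below 1/3, so this is the minimum.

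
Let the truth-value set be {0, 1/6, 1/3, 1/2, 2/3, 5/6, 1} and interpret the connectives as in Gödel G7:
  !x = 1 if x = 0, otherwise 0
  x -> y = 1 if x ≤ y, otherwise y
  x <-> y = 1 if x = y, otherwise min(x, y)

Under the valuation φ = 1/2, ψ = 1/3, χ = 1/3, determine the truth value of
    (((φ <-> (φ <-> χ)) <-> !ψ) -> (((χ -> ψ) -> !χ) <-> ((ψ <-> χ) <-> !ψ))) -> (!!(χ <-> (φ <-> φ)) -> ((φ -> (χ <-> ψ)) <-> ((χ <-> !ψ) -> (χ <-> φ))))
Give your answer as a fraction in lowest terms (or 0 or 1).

1

φ <-> χ = 1/2 <-> 1/3 = 1/3
φ <-> (φ <-> χ) = 1/2 <-> 1/3 = 1/3
!ψ = !1/3 = 0
(φ <-> (φ <-> χ)) <-> !ψ = 1/3 <-> 0 = 0
χ -> ψ = 1/3 -> 1/3 = 1
!χ = !1/3 = 0
(χ -> ψ) -> !χ = 1 -> 0 = 0
ψ <-> χ = 1/3 <-> 1/3 = 1
!ψ = !1/3 = 0
(ψ <-> χ) <-> !ψ = 1 <-> 0 = 0
((χ -> ψ) -> !χ) <-> ((ψ <-> χ) <-> !ψ) = 0 <-> 0 = 1
((φ <-> (φ <-> χ)) <-> !ψ) -> (((χ -> ψ) -> !χ) <-> ((ψ <-> χ) <-> !ψ)) = 0 -> 1 = 1
φ <-> φ = 1/2 <-> 1/2 = 1
χ <-> (φ <-> φ) = 1/3 <-> 1 = 1/3
!(χ <-> (φ <-> φ)) = !1/3 = 0
!!(χ <-> (φ <-> φ)) = !0 = 1
χ <-> ψ = 1/3 <-> 1/3 = 1
φ -> (χ <-> ψ) = 1/2 -> 1 = 1
!ψ = !1/3 = 0
χ <-> !ψ = 1/3 <-> 0 = 0
χ <-> φ = 1/3 <-> 1/2 = 1/3
(χ <-> !ψ) -> (χ <-> φ) = 0 -> 1/3 = 1
(φ -> (χ <-> ψ)) <-> ((χ <-> !ψ) -> (χ <-> φ)) = 1 <-> 1 = 1
!!(χ <-> (φ <-> φ)) -> ((φ -> (χ <-> ψ)) <-> ((χ <-> !ψ) -> (χ <-> φ))) = 1 -> 1 = 1
(((φ <-> (φ <-> χ)) <-> !ψ) -> (((χ -> ψ) -> !χ) <-> ((ψ <-> χ) <-> !ψ))) -> (!!(χ <-> (φ <-> φ)) -> ((φ -> (χ <-> ψ)) <-> ((χ <-> !ψ) -> (χ <-> φ)))) = 1 -> 1 = 1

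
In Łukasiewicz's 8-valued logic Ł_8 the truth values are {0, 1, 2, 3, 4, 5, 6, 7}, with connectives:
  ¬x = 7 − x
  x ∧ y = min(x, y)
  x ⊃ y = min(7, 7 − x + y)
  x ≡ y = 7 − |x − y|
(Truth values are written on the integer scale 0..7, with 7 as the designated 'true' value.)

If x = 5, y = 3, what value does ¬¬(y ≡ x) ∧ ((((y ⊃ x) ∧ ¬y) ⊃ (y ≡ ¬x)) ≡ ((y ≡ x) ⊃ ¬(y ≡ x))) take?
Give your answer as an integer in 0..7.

4

y ≡ x = 3 ≡ 5 = 5
¬(y ≡ x) = ¬5 = 2
¬¬(y ≡ x) = ¬2 = 5
y ⊃ x = 3 ⊃ 5 = 7
¬y = ¬3 = 4
(y ⊃ x) ∧ ¬y = 7 ∧ 4 = 4
¬x = ¬5 = 2
y ≡ ¬x = 3 ≡ 2 = 6
((y ⊃ x) ∧ ¬y) ⊃ (y ≡ ¬x) = 4 ⊃ 6 = 7
y ≡ x = 3 ≡ 5 = 5
y ≡ x = 3 ≡ 5 = 5
¬(y ≡ x) = ¬5 = 2
(y ≡ x) ⊃ ¬(y ≡ x) = 5 ⊃ 2 = 4
(((y ⊃ x) ∧ ¬y) ⊃ (y ≡ ¬x)) ≡ ((y ≡ x) ⊃ ¬(y ≡ x)) = 7 ≡ 4 = 4
¬¬(y ≡ x) ∧ ((((y ⊃ x) ∧ ¬y) ⊃ (y ≡ ¬x)) ≡ ((y ≡ x) ⊃ ¬(y ≡ x))) = 5 ∧ 4 = 4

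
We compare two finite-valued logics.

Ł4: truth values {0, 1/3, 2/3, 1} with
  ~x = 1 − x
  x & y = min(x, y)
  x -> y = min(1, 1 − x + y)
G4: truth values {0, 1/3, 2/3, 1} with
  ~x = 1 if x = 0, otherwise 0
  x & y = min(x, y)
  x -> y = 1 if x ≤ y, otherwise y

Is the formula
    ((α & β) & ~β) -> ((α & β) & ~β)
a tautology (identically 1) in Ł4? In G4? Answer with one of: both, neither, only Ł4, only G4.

In Ł4: every assignment gives 1 — tautology.
In G4: every assignment gives 1 — tautology.

both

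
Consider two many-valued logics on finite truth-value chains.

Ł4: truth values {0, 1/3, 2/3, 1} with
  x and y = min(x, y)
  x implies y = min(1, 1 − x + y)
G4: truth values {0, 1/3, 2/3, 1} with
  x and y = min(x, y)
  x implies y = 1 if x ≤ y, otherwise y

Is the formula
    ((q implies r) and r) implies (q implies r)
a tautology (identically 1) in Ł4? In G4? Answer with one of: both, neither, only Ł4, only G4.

both

In Ł4: every assignment gives 1 — tautology.
In G4: every assignment gives 1 — tautology.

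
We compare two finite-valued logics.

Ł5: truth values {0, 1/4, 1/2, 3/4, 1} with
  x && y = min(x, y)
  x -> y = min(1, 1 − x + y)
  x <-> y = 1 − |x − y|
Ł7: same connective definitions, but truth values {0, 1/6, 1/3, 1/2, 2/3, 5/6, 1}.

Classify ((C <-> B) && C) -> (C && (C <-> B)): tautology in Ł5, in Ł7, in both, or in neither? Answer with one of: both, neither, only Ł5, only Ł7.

both

In Ł5: every assignment gives 1 — tautology.
In Ł7: every assignment gives 1 — tautology.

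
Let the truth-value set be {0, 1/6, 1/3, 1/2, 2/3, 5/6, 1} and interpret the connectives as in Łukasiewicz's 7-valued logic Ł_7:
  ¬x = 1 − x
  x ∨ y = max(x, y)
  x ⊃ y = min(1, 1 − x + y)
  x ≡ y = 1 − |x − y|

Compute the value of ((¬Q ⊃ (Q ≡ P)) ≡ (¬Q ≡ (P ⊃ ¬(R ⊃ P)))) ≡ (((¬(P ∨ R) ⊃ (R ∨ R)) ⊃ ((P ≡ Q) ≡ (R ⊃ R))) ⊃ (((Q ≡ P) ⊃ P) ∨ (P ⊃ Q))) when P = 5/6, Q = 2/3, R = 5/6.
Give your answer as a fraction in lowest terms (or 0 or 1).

5/6

¬Q = ¬2/3 = 1/3
Q ≡ P = 2/3 ≡ 5/6 = 5/6
¬Q ⊃ (Q ≡ P) = 1/3 ⊃ 5/6 = 1
¬Q = ¬2/3 = 1/3
R ⊃ P = 5/6 ⊃ 5/6 = 1
¬(R ⊃ P) = ¬1 = 0
P ⊃ ¬(R ⊃ P) = 5/6 ⊃ 0 = 1/6
¬Q ≡ (P ⊃ ¬(R ⊃ P)) = 1/3 ≡ 1/6 = 5/6
(¬Q ⊃ (Q ≡ P)) ≡ (¬Q ≡ (P ⊃ ¬(R ⊃ P))) = 1 ≡ 5/6 = 5/6
P ∨ R = 5/6 ∨ 5/6 = 5/6
¬(P ∨ R) = ¬5/6 = 1/6
R ∨ R = 5/6 ∨ 5/6 = 5/6
¬(P ∨ R) ⊃ (R ∨ R) = 1/6 ⊃ 5/6 = 1
P ≡ Q = 5/6 ≡ 2/3 = 5/6
R ⊃ R = 5/6 ⊃ 5/6 = 1
(P ≡ Q) ≡ (R ⊃ R) = 5/6 ≡ 1 = 5/6
(¬(P ∨ R) ⊃ (R ∨ R)) ⊃ ((P ≡ Q) ≡ (R ⊃ R)) = 1 ⊃ 5/6 = 5/6
Q ≡ P = 2/3 ≡ 5/6 = 5/6
(Q ≡ P) ⊃ P = 5/6 ⊃ 5/6 = 1
P ⊃ Q = 5/6 ⊃ 2/3 = 5/6
((Q ≡ P) ⊃ P) ∨ (P ⊃ Q) = 1 ∨ 5/6 = 1
((¬(P ∨ R) ⊃ (R ∨ R)) ⊃ ((P ≡ Q) ≡ (R ⊃ R))) ⊃ (((Q ≡ P) ⊃ P) ∨ (P ⊃ Q)) = 5/6 ⊃ 1 = 1
((¬Q ⊃ (Q ≡ P)) ≡ (¬Q ≡ (P ⊃ ¬(R ⊃ P)))) ≡ (((¬(P ∨ R) ⊃ (R ∨ R)) ⊃ ((P ≡ Q) ≡ (R ⊃ R))) ⊃ (((Q ≡ P) ⊃ P) ∨ (P ⊃ Q))) = 5/6 ≡ 1 = 5/6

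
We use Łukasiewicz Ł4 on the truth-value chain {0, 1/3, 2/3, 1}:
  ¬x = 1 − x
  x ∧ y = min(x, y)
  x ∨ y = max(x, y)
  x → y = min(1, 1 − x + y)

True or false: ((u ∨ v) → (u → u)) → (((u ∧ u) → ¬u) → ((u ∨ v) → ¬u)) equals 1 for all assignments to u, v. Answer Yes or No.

Counterexample: take u = 1/3, v = 1.
u ∨ v = 1/3 ∨ 1 = 1
u → u = 1/3 → 1/3 = 1
(u ∨ v) → (u → u) = 1 → 1 = 1
u ∧ u = 1/3 ∧ 1/3 = 1/3
¬u = ¬1/3 = 2/3
(u ∧ u) → ¬u = 1/3 → 2/3 = 1
u ∨ v = 1/3 ∨ 1 = 1
¬u = ¬1/3 = 2/3
(u ∨ v) → ¬u = 1 → 2/3 = 2/3
((u ∧ u) → ¬u) → ((u ∨ v) → ¬u) = 1 → 2/3 = 2/3
((u ∨ v) → (u → u)) → (((u ∧ u) → ¬u) → ((u ∨ v) → ¬u)) = 1 → 2/3 = 2/3
This gives 2/3 ≠ 1.

No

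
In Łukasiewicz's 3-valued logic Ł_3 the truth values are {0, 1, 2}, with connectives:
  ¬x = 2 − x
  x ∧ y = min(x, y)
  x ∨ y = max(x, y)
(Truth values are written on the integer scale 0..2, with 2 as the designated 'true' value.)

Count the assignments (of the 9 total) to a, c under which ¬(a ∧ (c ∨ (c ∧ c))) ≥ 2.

a = 0, c = 0 ↦ 2  ≥
a = 0, c = 1 ↦ 2  ≥
a = 0, c = 2 ↦ 2  ≥
a = 1, c = 0 ↦ 2  ≥
a = 1, c = 1 ↦ 1  <
a = 1, c = 2 ↦ 1  <
a = 2, c = 0 ↦ 2  ≥
a = 2, c = 1 ↦ 1  <
a = 2, c = 2 ↦ 0  <
So 5 of the 9 assignments meet the threshold.

5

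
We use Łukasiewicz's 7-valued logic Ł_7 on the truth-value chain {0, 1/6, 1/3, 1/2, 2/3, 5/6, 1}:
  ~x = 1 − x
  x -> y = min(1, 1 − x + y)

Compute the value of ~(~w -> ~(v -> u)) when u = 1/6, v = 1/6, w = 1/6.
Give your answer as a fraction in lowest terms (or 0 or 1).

~w = ~1/6 = 5/6
v -> u = 1/6 -> 1/6 = 1
~(v -> u) = ~1 = 0
~w -> ~(v -> u) = 5/6 -> 0 = 1/6
~(~w -> ~(v -> u)) = ~1/6 = 5/6

5/6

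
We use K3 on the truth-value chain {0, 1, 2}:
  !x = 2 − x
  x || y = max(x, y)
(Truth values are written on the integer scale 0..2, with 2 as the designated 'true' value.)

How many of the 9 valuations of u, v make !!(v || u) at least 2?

u = 0, v = 0 ↦ 0  <
u = 0, v = 1 ↦ 1  <
u = 0, v = 2 ↦ 2  ≥
u = 1, v = 0 ↦ 1  <
u = 1, v = 1 ↦ 1  <
u = 1, v = 2 ↦ 2  ≥
u = 2, v = 0 ↦ 2  ≥
u = 2, v = 1 ↦ 2  ≥
u = 2, v = 2 ↦ 2  ≥
So 5 of the 9 assignments meet the threshold.

5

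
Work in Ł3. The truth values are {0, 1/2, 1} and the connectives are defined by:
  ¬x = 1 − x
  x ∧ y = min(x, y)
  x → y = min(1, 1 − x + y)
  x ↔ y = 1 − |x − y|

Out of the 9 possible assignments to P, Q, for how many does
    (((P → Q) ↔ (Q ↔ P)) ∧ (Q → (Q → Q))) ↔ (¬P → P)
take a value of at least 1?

6

P = 0, Q = 0 ↦ 0  <
P = 0, Q = 1/2 ↦ 1/2  <
P = 0, Q = 1 ↦ 1  ≥
P = 1/2, Q = 0 ↦ 1  ≥
P = 1/2, Q = 1/2 ↦ 1  ≥
P = 1/2, Q = 1 ↦ 1/2  <
P = 1, Q = 0 ↦ 1  ≥
P = 1, Q = 1/2 ↦ 1  ≥
P = 1, Q = 1 ↦ 1  ≥
So 6 of the 9 assignments meet the threshold.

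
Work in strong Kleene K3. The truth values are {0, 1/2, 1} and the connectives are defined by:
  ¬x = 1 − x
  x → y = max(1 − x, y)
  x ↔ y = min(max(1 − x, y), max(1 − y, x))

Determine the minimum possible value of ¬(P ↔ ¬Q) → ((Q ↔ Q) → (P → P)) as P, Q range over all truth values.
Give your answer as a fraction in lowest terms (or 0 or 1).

1/2

Take P = 1/2, Q = 0:
¬Q = ¬0 = 1
P ↔ ¬Q = 1/2 ↔ 1 = 1/2
¬(P ↔ ¬Q) = ¬1/2 = 1/2
Q ↔ Q = 0 ↔ 0 = 1
P → P = 1/2 → 1/2 = 1/2
(Q ↔ Q) → (P → P) = 1 → 1/2 = 1/2
¬(P ↔ ¬Q) → ((Q ↔ Q) → (P → P)) = 1/2 → 1/2 = 1/2
No assignment yields a value below 1/2, so this is the minimum.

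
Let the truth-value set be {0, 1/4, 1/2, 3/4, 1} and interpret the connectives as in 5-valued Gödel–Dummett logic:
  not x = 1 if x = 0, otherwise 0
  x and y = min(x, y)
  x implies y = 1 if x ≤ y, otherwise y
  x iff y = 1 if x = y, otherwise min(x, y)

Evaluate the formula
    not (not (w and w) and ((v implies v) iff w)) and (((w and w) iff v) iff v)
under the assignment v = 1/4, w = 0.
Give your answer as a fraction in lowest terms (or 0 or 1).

0

w and w = 0 and 0 = 0
not (w and w) = not 0 = 1
v implies v = 1/4 implies 1/4 = 1
(v implies v) iff w = 1 iff 0 = 0
not (w and w) and ((v implies v) iff w) = 1 and 0 = 0
not (not (w and w) and ((v implies v) iff w)) = not 0 = 1
w and w = 0 and 0 = 0
(w and w) iff v = 0 iff 1/4 = 0
((w and w) iff v) iff v = 0 iff 1/4 = 0
not (not (w and w) and ((v implies v) iff w)) and (((w and w) iff v) iff v) = 1 and 0 = 0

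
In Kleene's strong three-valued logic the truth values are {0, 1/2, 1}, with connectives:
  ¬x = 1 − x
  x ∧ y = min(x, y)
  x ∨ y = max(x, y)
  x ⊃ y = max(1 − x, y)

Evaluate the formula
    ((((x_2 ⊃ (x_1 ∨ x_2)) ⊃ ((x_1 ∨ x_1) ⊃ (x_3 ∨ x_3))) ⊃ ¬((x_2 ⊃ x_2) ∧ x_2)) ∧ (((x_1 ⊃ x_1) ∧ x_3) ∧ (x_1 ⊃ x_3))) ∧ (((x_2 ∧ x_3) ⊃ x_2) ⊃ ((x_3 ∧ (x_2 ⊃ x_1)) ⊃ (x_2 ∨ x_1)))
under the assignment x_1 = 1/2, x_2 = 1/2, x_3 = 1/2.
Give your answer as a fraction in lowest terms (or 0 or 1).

1/2

x_1 ∨ x_2 = 1/2 ∨ 1/2 = 1/2
x_2 ⊃ (x_1 ∨ x_2) = 1/2 ⊃ 1/2 = 1/2
x_1 ∨ x_1 = 1/2 ∨ 1/2 = 1/2
x_3 ∨ x_3 = 1/2 ∨ 1/2 = 1/2
(x_1 ∨ x_1) ⊃ (x_3 ∨ x_3) = 1/2 ⊃ 1/2 = 1/2
(x_2 ⊃ (x_1 ∨ x_2)) ⊃ ((x_1 ∨ x_1) ⊃ (x_3 ∨ x_3)) = 1/2 ⊃ 1/2 = 1/2
x_2 ⊃ x_2 = 1/2 ⊃ 1/2 = 1/2
(x_2 ⊃ x_2) ∧ x_2 = 1/2 ∧ 1/2 = 1/2
¬((x_2 ⊃ x_2) ∧ x_2) = ¬1/2 = 1/2
((x_2 ⊃ (x_1 ∨ x_2)) ⊃ ((x_1 ∨ x_1) ⊃ (x_3 ∨ x_3))) ⊃ ¬((x_2 ⊃ x_2) ∧ x_2) = 1/2 ⊃ 1/2 = 1/2
x_1 ⊃ x_1 = 1/2 ⊃ 1/2 = 1/2
(x_1 ⊃ x_1) ∧ x_3 = 1/2 ∧ 1/2 = 1/2
x_1 ⊃ x_3 = 1/2 ⊃ 1/2 = 1/2
((x_1 ⊃ x_1) ∧ x_3) ∧ (x_1 ⊃ x_3) = 1/2 ∧ 1/2 = 1/2
(((x_2 ⊃ (x_1 ∨ x_2)) ⊃ ((x_1 ∨ x_1) ⊃ (x_3 ∨ x_3))) ⊃ ¬((x_2 ⊃ x_2) ∧ x_2)) ∧ (((x_1 ⊃ x_1) ∧ x_3) ∧ (x_1 ⊃ x_3)) = 1/2 ∧ 1/2 = 1/2
x_2 ∧ x_3 = 1/2 ∧ 1/2 = 1/2
(x_2 ∧ x_3) ⊃ x_2 = 1/2 ⊃ 1/2 = 1/2
x_2 ⊃ x_1 = 1/2 ⊃ 1/2 = 1/2
x_3 ∧ (x_2 ⊃ x_1) = 1/2 ∧ 1/2 = 1/2
x_2 ∨ x_1 = 1/2 ∨ 1/2 = 1/2
(x_3 ∧ (x_2 ⊃ x_1)) ⊃ (x_2 ∨ x_1) = 1/2 ⊃ 1/2 = 1/2
((x_2 ∧ x_3) ⊃ x_2) ⊃ ((x_3 ∧ (x_2 ⊃ x_1)) ⊃ (x_2 ∨ x_1)) = 1/2 ⊃ 1/2 = 1/2
((((x_2 ⊃ (x_1 ∨ x_2)) ⊃ ((x_1 ∨ x_1) ⊃ (x_3 ∨ x_3))) ⊃ ¬((x_2 ⊃ x_2) ∧ x_2)) ∧ (((x_1 ⊃ x_1) ∧ x_3) ∧ (x_1 ⊃ x_3))) ∧ (((x_2 ∧ x_3) ⊃ x_2) ⊃ ((x_3 ∧ (x_2 ⊃ x_1)) ⊃ (x_2 ∨ x_1))) = 1/2 ∧ 1/2 = 1/2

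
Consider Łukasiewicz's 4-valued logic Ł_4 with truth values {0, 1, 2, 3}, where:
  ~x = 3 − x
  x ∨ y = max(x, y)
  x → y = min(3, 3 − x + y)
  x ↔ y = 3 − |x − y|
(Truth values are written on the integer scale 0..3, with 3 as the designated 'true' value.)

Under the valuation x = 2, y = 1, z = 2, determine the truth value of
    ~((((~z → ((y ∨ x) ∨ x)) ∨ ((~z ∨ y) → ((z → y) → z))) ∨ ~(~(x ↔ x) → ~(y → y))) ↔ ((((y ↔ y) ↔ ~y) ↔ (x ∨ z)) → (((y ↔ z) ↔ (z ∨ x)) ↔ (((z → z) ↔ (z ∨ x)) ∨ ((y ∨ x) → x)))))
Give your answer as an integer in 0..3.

0

~z = ~2 = 1
y ∨ x = 1 ∨ 2 = 2
(y ∨ x) ∨ x = 2 ∨ 2 = 2
~z → ((y ∨ x) ∨ x) = 1 → 2 = 3
~z = ~2 = 1
~z ∨ y = 1 ∨ 1 = 1
z → y = 2 → 1 = 2
(z → y) → z = 2 → 2 = 3
(~z ∨ y) → ((z → y) → z) = 1 → 3 = 3
(~z → ((y ∨ x) ∨ x)) ∨ ((~z ∨ y) → ((z → y) → z)) = 3 ∨ 3 = 3
x ↔ x = 2 ↔ 2 = 3
~(x ↔ x) = ~3 = 0
y → y = 1 → 1 = 3
~(y → y) = ~3 = 0
~(x ↔ x) → ~(y → y) = 0 → 0 = 3
~(~(x ↔ x) → ~(y → y)) = ~3 = 0
((~z → ((y ∨ x) ∨ x)) ∨ ((~z ∨ y) → ((z → y) → z))) ∨ ~(~(x ↔ x) → ~(y → y)) = 3 ∨ 0 = 3
y ↔ y = 1 ↔ 1 = 3
~y = ~1 = 2
(y ↔ y) ↔ ~y = 3 ↔ 2 = 2
x ∨ z = 2 ∨ 2 = 2
((y ↔ y) ↔ ~y) ↔ (x ∨ z) = 2 ↔ 2 = 3
y ↔ z = 1 ↔ 2 = 2
z ∨ x = 2 ∨ 2 = 2
(y ↔ z) ↔ (z ∨ x) = 2 ↔ 2 = 3
z → z = 2 → 2 = 3
z ∨ x = 2 ∨ 2 = 2
(z → z) ↔ (z ∨ x) = 3 ↔ 2 = 2
y ∨ x = 1 ∨ 2 = 2
(y ∨ x) → x = 2 → 2 = 3
((z → z) ↔ (z ∨ x)) ∨ ((y ∨ x) → x) = 2 ∨ 3 = 3
((y ↔ z) ↔ (z ∨ x)) ↔ (((z → z) ↔ (z ∨ x)) ∨ ((y ∨ x) → x)) = 3 ↔ 3 = 3
(((y ↔ y) ↔ ~y) ↔ (x ∨ z)) → (((y ↔ z) ↔ (z ∨ x)) ↔ (((z → z) ↔ (z ∨ x)) ∨ ((y ∨ x) → x))) = 3 → 3 = 3
(((~z → ((y ∨ x) ∨ x)) ∨ ((~z ∨ y) → ((z → y) → z))) ∨ ~(~(x ↔ x) → ~(y → y))) ↔ ((((y ↔ y) ↔ ~y) ↔ (x ∨ z)) → (((y ↔ z) ↔ (z ∨ x)) ↔ (((z → z) ↔ (z ∨ x)) ∨ ((y ∨ x) → x)))) = 3 ↔ 3 = 3
~((((~z → ((y ∨ x) ∨ x)) ∨ ((~z ∨ y) → ((z → y) → z))) ∨ ~(~(x ↔ x) → ~(y → y))) ↔ ((((y ↔ y) ↔ ~y) ↔ (x ∨ z)) → (((y ↔ z) ↔ (z ∨ x)) ↔ (((z → z) ↔ (z ∨ x)) ∨ ((y ∨ x) → x))))) = ~3 = 0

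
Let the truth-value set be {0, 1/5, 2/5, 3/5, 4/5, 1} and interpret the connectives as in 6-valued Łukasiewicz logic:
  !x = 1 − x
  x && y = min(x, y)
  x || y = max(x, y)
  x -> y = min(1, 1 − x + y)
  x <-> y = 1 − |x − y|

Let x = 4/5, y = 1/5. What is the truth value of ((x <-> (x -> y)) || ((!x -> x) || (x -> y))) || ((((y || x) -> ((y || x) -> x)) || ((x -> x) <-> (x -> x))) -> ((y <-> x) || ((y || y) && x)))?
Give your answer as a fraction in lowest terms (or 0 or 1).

1

x -> y = 4/5 -> 1/5 = 2/5
x <-> (x -> y) = 4/5 <-> 2/5 = 3/5
!x = !4/5 = 1/5
!x -> x = 1/5 -> 4/5 = 1
x -> y = 4/5 -> 1/5 = 2/5
(!x -> x) || (x -> y) = 1 || 2/5 = 1
(x <-> (x -> y)) || ((!x -> x) || (x -> y)) = 3/5 || 1 = 1
y || x = 1/5 || 4/5 = 4/5
y || x = 1/5 || 4/5 = 4/5
(y || x) -> x = 4/5 -> 4/5 = 1
(y || x) -> ((y || x) -> x) = 4/5 -> 1 = 1
x -> x = 4/5 -> 4/5 = 1
x -> x = 4/5 -> 4/5 = 1
(x -> x) <-> (x -> x) = 1 <-> 1 = 1
((y || x) -> ((y || x) -> x)) || ((x -> x) <-> (x -> x)) = 1 || 1 = 1
y <-> x = 1/5 <-> 4/5 = 2/5
y || y = 1/5 || 1/5 = 1/5
(y || y) && x = 1/5 && 4/5 = 1/5
(y <-> x) || ((y || y) && x) = 2/5 || 1/5 = 2/5
(((y || x) -> ((y || x) -> x)) || ((x -> x) <-> (x -> x))) -> ((y <-> x) || ((y || y) && x)) = 1 -> 2/5 = 2/5
((x <-> (x -> y)) || ((!x -> x) || (x -> y))) || ((((y || x) -> ((y || x) -> x)) || ((x -> x) <-> (x -> x))) -> ((y <-> x) || ((y || y) && x))) = 1 || 2/5 = 1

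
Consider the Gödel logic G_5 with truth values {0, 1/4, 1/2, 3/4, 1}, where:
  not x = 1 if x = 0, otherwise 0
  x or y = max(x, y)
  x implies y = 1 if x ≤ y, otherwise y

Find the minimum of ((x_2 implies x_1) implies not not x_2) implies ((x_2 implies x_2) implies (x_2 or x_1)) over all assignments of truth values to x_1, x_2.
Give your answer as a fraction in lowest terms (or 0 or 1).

1/4

Take x_1 = 0, x_2 = 1/4:
x_2 implies x_1 = 1/4 implies 0 = 0
not x_2 = not 1/4 = 0
not not x_2 = not 0 = 1
(x_2 implies x_1) implies not not x_2 = 0 implies 1 = 1
x_2 implies x_2 = 1/4 implies 1/4 = 1
x_2 or x_1 = 1/4 or 0 = 1/4
(x_2 implies x_2) implies (x_2 or x_1) = 1 implies 1/4 = 1/4
((x_2 implies x_1) implies not not x_2) implies ((x_2 implies x_2) implies (x_2 or x_1)) = 1 implies 1/4 = 1/4
No assignment yields a value below 1/4, so this is the minimum.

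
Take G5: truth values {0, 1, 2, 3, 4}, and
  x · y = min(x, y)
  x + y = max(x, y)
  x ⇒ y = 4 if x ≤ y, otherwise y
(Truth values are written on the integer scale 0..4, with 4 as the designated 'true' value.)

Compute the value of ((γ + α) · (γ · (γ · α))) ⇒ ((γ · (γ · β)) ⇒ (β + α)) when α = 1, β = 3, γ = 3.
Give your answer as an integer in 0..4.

4

γ + α = 3 + 1 = 3
γ · α = 3 · 1 = 1
γ · (γ · α) = 3 · 1 = 1
(γ + α) · (γ · (γ · α)) = 3 · 1 = 1
γ · β = 3 · 3 = 3
γ · (γ · β) = 3 · 3 = 3
β + α = 3 + 1 = 3
(γ · (γ · β)) ⇒ (β + α) = 3 ⇒ 3 = 4
((γ + α) · (γ · (γ · α))) ⇒ ((γ · (γ · β)) ⇒ (β + α)) = 1 ⇒ 4 = 4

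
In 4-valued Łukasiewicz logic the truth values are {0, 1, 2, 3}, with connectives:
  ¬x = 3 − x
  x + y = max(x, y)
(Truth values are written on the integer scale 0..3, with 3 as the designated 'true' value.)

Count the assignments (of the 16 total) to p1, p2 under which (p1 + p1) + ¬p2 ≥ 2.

p1 = 0, p2 = 0 ↦ 3  ≥
p1 = 0, p2 = 1 ↦ 2  ≥
p1 = 0, p2 = 2 ↦ 1  <
p1 = 0, p2 = 3 ↦ 0  <
p1 = 1, p2 = 0 ↦ 3  ≥
p1 = 1, p2 = 1 ↦ 2  ≥
p1 = 1, p2 = 2 ↦ 1  <
p1 = 1, p2 = 3 ↦ 1  <
p1 = 2, p2 = 0 ↦ 3  ≥
p1 = 2, p2 = 1 ↦ 2  ≥
p1 = 2, p2 = 2 ↦ 2  ≥
p1 = 2, p2 = 3 ↦ 2  ≥
p1 = 3, p2 = 0 ↦ 3  ≥
p1 = 3, p2 = 1 ↦ 3  ≥
p1 = 3, p2 = 2 ↦ 3  ≥
p1 = 3, p2 = 3 ↦ 3  ≥
So 12 of the 16 assignments meet the threshold.

12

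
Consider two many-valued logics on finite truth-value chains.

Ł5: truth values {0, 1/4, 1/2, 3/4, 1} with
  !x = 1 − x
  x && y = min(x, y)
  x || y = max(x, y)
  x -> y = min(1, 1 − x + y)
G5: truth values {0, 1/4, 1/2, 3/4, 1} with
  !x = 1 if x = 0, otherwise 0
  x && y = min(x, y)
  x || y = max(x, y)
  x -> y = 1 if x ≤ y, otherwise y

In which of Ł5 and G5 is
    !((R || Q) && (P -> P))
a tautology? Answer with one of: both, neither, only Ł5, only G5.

In Ł5: at P = 0, Q = 0, R = 1/4 the value is 3/4 — not a tautology.
In G5: at P = 0, Q = 0, R = 1/4 the value is 0 — not a tautology.

neither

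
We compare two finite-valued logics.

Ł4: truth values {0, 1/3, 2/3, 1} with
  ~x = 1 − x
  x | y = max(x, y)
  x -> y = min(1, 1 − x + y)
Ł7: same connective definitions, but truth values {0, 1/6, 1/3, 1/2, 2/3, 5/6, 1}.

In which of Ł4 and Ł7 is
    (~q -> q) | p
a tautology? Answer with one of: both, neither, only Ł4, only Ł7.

In Ł4: at p = 0, q = 0 the value is 0 — not a tautology.
In Ł7: at p = 0, q = 0 the value is 0 — not a tautology.

neither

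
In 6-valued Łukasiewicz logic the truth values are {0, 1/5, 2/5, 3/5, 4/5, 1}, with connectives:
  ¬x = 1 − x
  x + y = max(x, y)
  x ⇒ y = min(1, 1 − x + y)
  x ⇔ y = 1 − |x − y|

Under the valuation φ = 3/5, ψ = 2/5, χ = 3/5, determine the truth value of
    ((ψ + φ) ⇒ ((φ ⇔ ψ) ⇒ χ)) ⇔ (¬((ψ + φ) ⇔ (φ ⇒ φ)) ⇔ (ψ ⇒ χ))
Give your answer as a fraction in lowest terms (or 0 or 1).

2/5

ψ + φ = 2/5 + 3/5 = 3/5
φ ⇔ ψ = 3/5 ⇔ 2/5 = 4/5
(φ ⇔ ψ) ⇒ χ = 4/5 ⇒ 3/5 = 4/5
(ψ + φ) ⇒ ((φ ⇔ ψ) ⇒ χ) = 3/5 ⇒ 4/5 = 1
ψ + φ = 2/5 + 3/5 = 3/5
φ ⇒ φ = 3/5 ⇒ 3/5 = 1
(ψ + φ) ⇔ (φ ⇒ φ) = 3/5 ⇔ 1 = 3/5
¬((ψ + φ) ⇔ (φ ⇒ φ)) = ¬3/5 = 2/5
ψ ⇒ χ = 2/5 ⇒ 3/5 = 1
¬((ψ + φ) ⇔ (φ ⇒ φ)) ⇔ (ψ ⇒ χ) = 2/5 ⇔ 1 = 2/5
((ψ + φ) ⇒ ((φ ⇔ ψ) ⇒ χ)) ⇔ (¬((ψ + φ) ⇔ (φ ⇒ φ)) ⇔ (ψ ⇒ χ)) = 1 ⇔ 2/5 = 2/5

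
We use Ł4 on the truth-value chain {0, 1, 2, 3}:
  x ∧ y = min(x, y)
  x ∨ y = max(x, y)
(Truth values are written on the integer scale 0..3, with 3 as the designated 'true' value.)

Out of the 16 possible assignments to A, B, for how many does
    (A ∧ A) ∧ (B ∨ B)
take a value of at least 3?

1

A = 0, B = 0 ↦ 0  <
A = 0, B = 1 ↦ 0  <
A = 0, B = 2 ↦ 0  <
A = 0, B = 3 ↦ 0  <
A = 1, B = 0 ↦ 0  <
A = 1, B = 1 ↦ 1  <
A = 1, B = 2 ↦ 1  <
A = 1, B = 3 ↦ 1  <
A = 2, B = 0 ↦ 0  <
A = 2, B = 1 ↦ 1  <
A = 2, B = 2 ↦ 2  <
A = 2, B = 3 ↦ 2  <
A = 3, B = 0 ↦ 0  <
A = 3, B = 1 ↦ 1  <
A = 3, B = 2 ↦ 2  <
A = 3, B = 3 ↦ 3  ≥
So 1 of the 16 assignments meets the threshold.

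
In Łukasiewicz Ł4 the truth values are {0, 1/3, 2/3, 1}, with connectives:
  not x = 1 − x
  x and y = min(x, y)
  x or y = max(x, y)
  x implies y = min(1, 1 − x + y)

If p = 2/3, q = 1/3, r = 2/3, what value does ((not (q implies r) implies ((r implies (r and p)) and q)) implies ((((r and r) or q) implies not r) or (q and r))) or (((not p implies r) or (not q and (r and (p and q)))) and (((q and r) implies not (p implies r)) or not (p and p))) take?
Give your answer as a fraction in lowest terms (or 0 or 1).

q implies r = 1/3 implies 2/3 = 1
not (q implies r) = not 1 = 0
r and p = 2/3 and 2/3 = 2/3
r implies (r and p) = 2/3 implies 2/3 = 1
(r implies (r and p)) and q = 1 and 1/3 = 1/3
not (q implies r) implies ((r implies (r and p)) and q) = 0 implies 1/3 = 1
r and r = 2/3 and 2/3 = 2/3
(r and r) or q = 2/3 or 1/3 = 2/3
not r = not 2/3 = 1/3
((r and r) or q) implies not r = 2/3 implies 1/3 = 2/3
q and r = 1/3 and 2/3 = 1/3
(((r and r) or q) implies not r) or (q and r) = 2/3 or 1/3 = 2/3
(not (q implies r) implies ((r implies (r and p)) and q)) implies ((((r and r) or q) implies not r) or (q and r)) = 1 implies 2/3 = 2/3
not p = not 2/3 = 1/3
not p implies r = 1/3 implies 2/3 = 1
not q = not 1/3 = 2/3
p and q = 2/3 and 1/3 = 1/3
r and (p and q) = 2/3 and 1/3 = 1/3
not q and (r and (p and q)) = 2/3 and 1/3 = 1/3
(not p implies r) or (not q and (r and (p and q))) = 1 or 1/3 = 1
q and r = 1/3 and 2/3 = 1/3
p implies r = 2/3 implies 2/3 = 1
not (p implies r) = not 1 = 0
(q and r) implies not (p implies r) = 1/3 implies 0 = 2/3
p and p = 2/3 and 2/3 = 2/3
not (p and p) = not 2/3 = 1/3
((q and r) implies not (p implies r)) or not (p and p) = 2/3 or 1/3 = 2/3
((not p implies r) or (not q and (r and (p and q)))) and (((q and r) implies not (p implies r)) or not (p and p)) = 1 and 2/3 = 2/3
((not (q implies r) implies ((r implies (r and p)) and q)) implies ((((r and r) or q) implies not r) or (q and r))) or (((not p implies r) or (not q and (r and (p and q)))) and (((q and r) implies not (p implies r)) or not (p and p))) = 2/3 or 2/3 = 2/3

2/3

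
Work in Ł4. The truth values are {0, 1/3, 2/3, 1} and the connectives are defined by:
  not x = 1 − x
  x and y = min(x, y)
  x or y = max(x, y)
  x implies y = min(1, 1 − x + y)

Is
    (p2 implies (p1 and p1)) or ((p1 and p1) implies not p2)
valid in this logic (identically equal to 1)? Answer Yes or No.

No

Counterexample: take p1 = 1/3, p2 = 1.
p1 and p1 = 1/3 and 1/3 = 1/3
p2 implies (p1 and p1) = 1 implies 1/3 = 1/3
p1 and p1 = 1/3 and 1/3 = 1/3
not p2 = not 1 = 0
(p1 and p1) implies not p2 = 1/3 implies 0 = 2/3
(p2 implies (p1 and p1)) or ((p1 and p1) implies not p2) = 1/3 or 2/3 = 2/3
This gives 2/3 ≠ 1.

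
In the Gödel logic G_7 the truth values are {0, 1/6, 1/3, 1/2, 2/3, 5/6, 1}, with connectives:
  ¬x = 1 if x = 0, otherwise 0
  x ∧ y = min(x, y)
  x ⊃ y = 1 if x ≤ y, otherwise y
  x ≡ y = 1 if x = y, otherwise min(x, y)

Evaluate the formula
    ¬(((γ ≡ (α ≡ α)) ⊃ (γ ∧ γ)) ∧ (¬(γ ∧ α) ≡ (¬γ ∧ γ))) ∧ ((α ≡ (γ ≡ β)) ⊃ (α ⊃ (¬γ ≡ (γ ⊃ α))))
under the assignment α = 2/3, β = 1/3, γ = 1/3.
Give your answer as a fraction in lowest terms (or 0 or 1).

α ≡ α = 2/3 ≡ 2/3 = 1
γ ≡ (α ≡ α) = 1/3 ≡ 1 = 1/3
γ ∧ γ = 1/3 ∧ 1/3 = 1/3
(γ ≡ (α ≡ α)) ⊃ (γ ∧ γ) = 1/3 ⊃ 1/3 = 1
γ ∧ α = 1/3 ∧ 2/3 = 1/3
¬(γ ∧ α) = ¬1/3 = 0
¬γ = ¬1/3 = 0
¬γ ∧ γ = 0 ∧ 1/3 = 0
¬(γ ∧ α) ≡ (¬γ ∧ γ) = 0 ≡ 0 = 1
((γ ≡ (α ≡ α)) ⊃ (γ ∧ γ)) ∧ (¬(γ ∧ α) ≡ (¬γ ∧ γ)) = 1 ∧ 1 = 1
¬(((γ ≡ (α ≡ α)) ⊃ (γ ∧ γ)) ∧ (¬(γ ∧ α) ≡ (¬γ ∧ γ))) = ¬1 = 0
γ ≡ β = 1/3 ≡ 1/3 = 1
α ≡ (γ ≡ β) = 2/3 ≡ 1 = 2/3
¬γ = ¬1/3 = 0
γ ⊃ α = 1/3 ⊃ 2/3 = 1
¬γ ≡ (γ ⊃ α) = 0 ≡ 1 = 0
α ⊃ (¬γ ≡ (γ ⊃ α)) = 2/3 ⊃ 0 = 0
(α ≡ (γ ≡ β)) ⊃ (α ⊃ (¬γ ≡ (γ ⊃ α))) = 2/3 ⊃ 0 = 0
¬(((γ ≡ (α ≡ α)) ⊃ (γ ∧ γ)) ∧ (¬(γ ∧ α) ≡ (¬γ ∧ γ))) ∧ ((α ≡ (γ ≡ β)) ⊃ (α ⊃ (¬γ ≡ (γ ⊃ α)))) = 0 ∧ 0 = 0

0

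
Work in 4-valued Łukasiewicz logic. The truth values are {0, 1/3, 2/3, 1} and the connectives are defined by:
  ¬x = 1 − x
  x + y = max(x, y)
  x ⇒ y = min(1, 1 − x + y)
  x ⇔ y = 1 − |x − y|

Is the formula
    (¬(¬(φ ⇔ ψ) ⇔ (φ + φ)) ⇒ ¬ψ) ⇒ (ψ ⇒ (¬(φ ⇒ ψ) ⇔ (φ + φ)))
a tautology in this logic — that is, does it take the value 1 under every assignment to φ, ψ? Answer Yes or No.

No

Counterexample: take φ = 2/3, ψ = 1.
φ ⇔ ψ = 2/3 ⇔ 1 = 2/3
¬(φ ⇔ ψ) = ¬2/3 = 1/3
φ + φ = 2/3 + 2/3 = 2/3
¬(φ ⇔ ψ) ⇔ (φ + φ) = 1/3 ⇔ 2/3 = 2/3
¬(¬(φ ⇔ ψ) ⇔ (φ + φ)) = ¬2/3 = 1/3
¬ψ = ¬1 = 0
¬(¬(φ ⇔ ψ) ⇔ (φ + φ)) ⇒ ¬ψ = 1/3 ⇒ 0 = 2/3
φ ⇒ ψ = 2/3 ⇒ 1 = 1
¬(φ ⇒ ψ) = ¬1 = 0
φ + φ = 2/3 + 2/3 = 2/3
¬(φ ⇒ ψ) ⇔ (φ + φ) = 0 ⇔ 2/3 = 1/3
ψ ⇒ (¬(φ ⇒ ψ) ⇔ (φ + φ)) = 1 ⇒ 1/3 = 1/3
(¬(¬(φ ⇔ ψ) ⇔ (φ + φ)) ⇒ ¬ψ) ⇒ (ψ ⇒ (¬(φ ⇒ ψ) ⇔ (φ + φ))) = 2/3 ⇒ 1/3 = 2/3
This gives 2/3 ≠ 1.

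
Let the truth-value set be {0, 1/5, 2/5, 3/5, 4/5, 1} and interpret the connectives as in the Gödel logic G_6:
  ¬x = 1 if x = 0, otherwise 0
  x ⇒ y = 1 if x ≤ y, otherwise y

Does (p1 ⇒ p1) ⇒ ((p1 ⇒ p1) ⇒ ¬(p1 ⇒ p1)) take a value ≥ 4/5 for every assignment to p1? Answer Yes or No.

No

Counterexample: take p1 = 0.
p1 ⇒ p1 = 0 ⇒ 0 = 1
p1 ⇒ p1 = 0 ⇒ 0 = 1
p1 ⇒ p1 = 0 ⇒ 0 = 1
¬(p1 ⇒ p1) = ¬1 = 0
(p1 ⇒ p1) ⇒ ¬(p1 ⇒ p1) = 1 ⇒ 0 = 0
(p1 ⇒ p1) ⇒ ((p1 ⇒ p1) ⇒ ¬(p1 ⇒ p1)) = 1 ⇒ 0 = 0
This gives 0, which is below 4/5.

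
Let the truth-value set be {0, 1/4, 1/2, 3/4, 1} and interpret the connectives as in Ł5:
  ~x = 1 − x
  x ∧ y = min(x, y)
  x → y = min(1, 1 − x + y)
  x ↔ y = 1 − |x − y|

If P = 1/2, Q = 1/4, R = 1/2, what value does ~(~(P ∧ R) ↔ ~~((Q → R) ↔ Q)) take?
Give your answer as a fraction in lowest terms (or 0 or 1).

P ∧ R = 1/2 ∧ 1/2 = 1/2
~(P ∧ R) = ~1/2 = 1/2
Q → R = 1/4 → 1/2 = 1
(Q → R) ↔ Q = 1 ↔ 1/4 = 1/4
~((Q → R) ↔ Q) = ~1/4 = 3/4
~~((Q → R) ↔ Q) = ~3/4 = 1/4
~(P ∧ R) ↔ ~~((Q → R) ↔ Q) = 1/2 ↔ 1/4 = 3/4
~(~(P ∧ R) ↔ ~~((Q → R) ↔ Q)) = ~3/4 = 1/4

1/4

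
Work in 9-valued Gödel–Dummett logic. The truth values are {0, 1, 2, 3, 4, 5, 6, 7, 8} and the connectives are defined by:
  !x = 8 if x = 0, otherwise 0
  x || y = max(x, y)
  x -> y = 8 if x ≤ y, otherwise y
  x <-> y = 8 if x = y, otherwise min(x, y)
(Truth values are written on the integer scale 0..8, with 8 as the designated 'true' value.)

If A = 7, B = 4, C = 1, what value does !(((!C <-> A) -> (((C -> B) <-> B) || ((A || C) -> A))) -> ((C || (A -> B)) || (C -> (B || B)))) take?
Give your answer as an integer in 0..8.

0

!C = !1 = 0
!C <-> A = 0 <-> 7 = 0
C -> B = 1 -> 4 = 8
(C -> B) <-> B = 8 <-> 4 = 4
A || C = 7 || 1 = 7
(A || C) -> A = 7 -> 7 = 8
((C -> B) <-> B) || ((A || C) -> A) = 4 || 8 = 8
(!C <-> A) -> (((C -> B) <-> B) || ((A || C) -> A)) = 0 -> 8 = 8
A -> B = 7 -> 4 = 4
C || (A -> B) = 1 || 4 = 4
B || B = 4 || 4 = 4
C -> (B || B) = 1 -> 4 = 8
(C || (A -> B)) || (C -> (B || B)) = 4 || 8 = 8
((!C <-> A) -> (((C -> B) <-> B) || ((A || C) -> A))) -> ((C || (A -> B)) || (C -> (B || B))) = 8 -> 8 = 8
!(((!C <-> A) -> (((C -> B) <-> B) || ((A || C) -> A))) -> ((C || (A -> B)) || (C -> (B || B)))) = !8 = 0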